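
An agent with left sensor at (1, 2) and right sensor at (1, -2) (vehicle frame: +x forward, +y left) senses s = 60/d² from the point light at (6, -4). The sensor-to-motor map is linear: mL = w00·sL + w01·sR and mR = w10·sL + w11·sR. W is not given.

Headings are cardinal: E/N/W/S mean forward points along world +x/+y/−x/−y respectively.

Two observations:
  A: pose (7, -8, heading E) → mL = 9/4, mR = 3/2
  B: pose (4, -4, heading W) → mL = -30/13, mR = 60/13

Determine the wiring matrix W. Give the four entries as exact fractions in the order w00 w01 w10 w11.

obs A: pose=(7,-8,E) → sL=15/2, sR=3/2, mL=9/4, mR=3/2
obs B: pose=(4,-4,W) → sL=60/13, sR=60/13, mL=-30/13, mR=60/13
sensor matrix S = [[15/2, 3/2], [60/13, 60/13]]; det S = 360/13
solve [mL_A; mL_B] = S·[w00; w01] and [mR_A; mR_B] = S·[w10; w11]:
  w00 = 1/2, w01 = -1, w10 = 0, w11 = 1

1/2 -1 0 1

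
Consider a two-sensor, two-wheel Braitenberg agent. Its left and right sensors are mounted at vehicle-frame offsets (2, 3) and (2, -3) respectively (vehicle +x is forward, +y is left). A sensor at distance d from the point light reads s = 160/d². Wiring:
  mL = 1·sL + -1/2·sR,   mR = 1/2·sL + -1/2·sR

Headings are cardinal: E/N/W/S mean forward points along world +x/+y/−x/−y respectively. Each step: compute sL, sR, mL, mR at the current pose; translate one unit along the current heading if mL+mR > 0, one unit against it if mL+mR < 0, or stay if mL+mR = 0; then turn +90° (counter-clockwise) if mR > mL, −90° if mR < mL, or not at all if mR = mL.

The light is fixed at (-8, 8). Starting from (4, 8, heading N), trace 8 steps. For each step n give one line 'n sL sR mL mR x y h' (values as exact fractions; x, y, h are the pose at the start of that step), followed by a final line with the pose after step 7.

0 32/17 160/229 5968/3893 2304/3893 4 8 N
1 40/53 4/5 94/265 -6/265 4 9 E
2 160/257 160/101 -4400/25957 -12480/25957 5 9 S
3 80/61 80/73 3400/4453 480/4453 5 10 W
4 160/97 160/241 30800/23377 11520/23377 4 10 N
5 20/29 40/49 400/1421 -90/1421 4 11 E
6 160/257 160/101 -4400/25957 -12480/25957 5 11 S
7 80/61 16/17 872/1037 192/1037 5 12 W
final 4 12 N

n=0: pose=(4,8,N); sL=32/17, sR=160/229; mL=5968/3893, mR=2304/3893; mL+mR=8272/3893 → advance +1; mR−mL=-16/17 → turn -1·90°
n=1: pose=(4,9,E); sL=40/53, sR=4/5; mL=94/265, mR=-6/265; mL+mR=88/265 → advance +1; mR−mL=-20/53 → turn -1·90°
n=2: pose=(5,9,S); sL=160/257, sR=160/101; mL=-4400/25957, mR=-12480/25957; mL+mR=-16880/25957 → advance -1; mR−mL=-80/257 → turn -1·90°
n=3: pose=(5,10,W); sL=80/61, sR=80/73; mL=3400/4453, mR=480/4453; mL+mR=3880/4453 → advance +1; mR−mL=-40/61 → turn -1·90°
n=4: pose=(4,10,N); sL=160/97, sR=160/241; mL=30800/23377, mR=11520/23377; mL+mR=42320/23377 → advance +1; mR−mL=-80/97 → turn -1·90°
n=5: pose=(4,11,E); sL=20/29, sR=40/49; mL=400/1421, mR=-90/1421; mL+mR=310/1421 → advance +1; mR−mL=-10/29 → turn -1·90°
n=6: pose=(5,11,S); sL=160/257, sR=160/101; mL=-4400/25957, mR=-12480/25957; mL+mR=-16880/25957 → advance -1; mR−mL=-80/257 → turn -1·90°
n=7: pose=(5,12,W); sL=80/61, sR=16/17; mL=872/1037, mR=192/1037; mL+mR=1064/1037 → advance +1; mR−mL=-40/61 → turn -1·90°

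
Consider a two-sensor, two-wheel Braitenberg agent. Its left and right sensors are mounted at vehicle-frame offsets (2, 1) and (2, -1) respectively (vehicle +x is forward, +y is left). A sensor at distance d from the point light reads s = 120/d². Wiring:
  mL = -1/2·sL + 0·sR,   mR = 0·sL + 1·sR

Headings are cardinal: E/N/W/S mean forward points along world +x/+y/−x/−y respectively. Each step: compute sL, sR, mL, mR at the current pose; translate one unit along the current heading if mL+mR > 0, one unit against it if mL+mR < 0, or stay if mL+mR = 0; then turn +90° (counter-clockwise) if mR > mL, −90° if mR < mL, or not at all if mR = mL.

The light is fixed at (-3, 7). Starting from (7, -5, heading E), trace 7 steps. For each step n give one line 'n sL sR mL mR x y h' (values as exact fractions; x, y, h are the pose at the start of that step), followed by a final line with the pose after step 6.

n=0: pose=(7,-5,E); sL=24/53, sR=120/313; mL=-12/53, mR=120/313; mL+mR=2604/16589 → advance +1; mR−mL=10116/16589 → turn +1·90°
n=1: pose=(8,-5,N); sL=3/5, sR=30/61; mL=-3/10, mR=30/61; mL+mR=117/610 → advance +1; mR−mL=483/610 → turn +1·90°
n=2: pose=(8,-4,W); sL=8/15, sR=120/181; mL=-4/15, mR=120/181; mL+mR=1076/2715 → advance +1; mR−mL=2524/2715 → turn +1·90°
n=3: pose=(7,-4,S); sL=12/29, sR=12/25; mL=-6/29, mR=12/25; mL+mR=198/725 → advance +1; mR−mL=498/725 → turn +1·90°
n=4: pose=(7,-5,E); sL=24/53, sR=120/313; mL=-12/53, mR=120/313; mL+mR=2604/16589 → advance +1; mR−mL=10116/16589 → turn +1·90°
n=5: pose=(8,-5,N); sL=3/5, sR=30/61; mL=-3/10, mR=30/61; mL+mR=117/610 → advance +1; mR−mL=483/610 → turn +1·90°
n=6: pose=(8,-4,W); sL=8/15, sR=120/181; mL=-4/15, mR=120/181; mL+mR=1076/2715 → advance +1; mR−mL=2524/2715 → turn +1·90°

0 24/53 120/313 -12/53 120/313 7 -5 E
1 3/5 30/61 -3/10 30/61 8 -5 N
2 8/15 120/181 -4/15 120/181 8 -4 W
3 12/29 12/25 -6/29 12/25 7 -4 S
4 24/53 120/313 -12/53 120/313 7 -5 E
5 3/5 30/61 -3/10 30/61 8 -5 N
6 8/15 120/181 -4/15 120/181 8 -4 W
final 7 -4 S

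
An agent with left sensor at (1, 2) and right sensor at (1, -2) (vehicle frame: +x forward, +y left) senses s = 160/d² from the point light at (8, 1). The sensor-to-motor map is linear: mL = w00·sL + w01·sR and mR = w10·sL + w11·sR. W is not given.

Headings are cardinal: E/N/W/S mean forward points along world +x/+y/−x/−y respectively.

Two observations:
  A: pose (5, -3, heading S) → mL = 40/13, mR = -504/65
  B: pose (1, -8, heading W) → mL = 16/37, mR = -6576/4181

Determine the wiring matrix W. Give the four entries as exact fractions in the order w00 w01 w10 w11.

1/2 0 -1 -1/2

obs A: pose=(5,-3,S) → sL=80/13, sR=16/5, mL=40/13, mR=-504/65
obs B: pose=(1,-8,W) → sL=32/37, sR=160/113, mL=16/37, mR=-6576/4181
sensor matrix S = [[80/13, 16/5], [32/37, 160/113]]; det S = 1615872/271765
solve [mL_A; mL_B] = S·[w00; w01] and [mR_A; mR_B] = S·[w10; w11]:
  w00 = 1/2, w01 = 0, w10 = -1, w11 = -1/2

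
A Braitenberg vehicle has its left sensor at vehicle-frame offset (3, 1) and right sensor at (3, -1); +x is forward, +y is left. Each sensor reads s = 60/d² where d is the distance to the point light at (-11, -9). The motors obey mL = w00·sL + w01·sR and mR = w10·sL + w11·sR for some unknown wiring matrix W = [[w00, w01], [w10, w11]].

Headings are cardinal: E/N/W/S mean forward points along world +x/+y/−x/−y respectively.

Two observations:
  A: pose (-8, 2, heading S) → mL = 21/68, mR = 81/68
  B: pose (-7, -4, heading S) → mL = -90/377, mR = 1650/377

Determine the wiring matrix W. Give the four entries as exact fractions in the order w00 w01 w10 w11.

1 -1/2 1 1/2

obs A: pose=(-8,2,S) → sL=3/4, sR=15/17, mL=21/68, mR=81/68
obs B: pose=(-7,-4,S) → sL=60/29, sR=60/13, mL=-90/377, mR=1650/377
sensor matrix S = [[3/4, 15/17], [60/29, 60/13]]; det S = 10485/6409
solve [mL_A; mL_B] = S·[w00; w01] and [mR_A; mR_B] = S·[w10; w11]:
  w00 = 1, w01 = -1/2, w10 = 1, w11 = 1/2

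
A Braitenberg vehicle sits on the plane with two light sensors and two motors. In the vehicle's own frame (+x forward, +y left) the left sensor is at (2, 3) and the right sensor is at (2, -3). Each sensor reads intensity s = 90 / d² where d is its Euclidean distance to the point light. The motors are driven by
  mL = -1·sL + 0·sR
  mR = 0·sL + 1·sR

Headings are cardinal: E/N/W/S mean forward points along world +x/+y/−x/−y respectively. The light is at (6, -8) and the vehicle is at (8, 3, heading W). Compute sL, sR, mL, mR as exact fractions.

45/32 45/98 -45/32 45/98

left sensor world pos  = (6, 0); dL² = 64
right sensor world pos = (6, 6); dR² = 196
sL = 90/64 = 45/32
sR = 90/196 = 45/98
mL = -1·sL + 0·sR = -45/32
mR = 0·sL + 1·sR = 45/98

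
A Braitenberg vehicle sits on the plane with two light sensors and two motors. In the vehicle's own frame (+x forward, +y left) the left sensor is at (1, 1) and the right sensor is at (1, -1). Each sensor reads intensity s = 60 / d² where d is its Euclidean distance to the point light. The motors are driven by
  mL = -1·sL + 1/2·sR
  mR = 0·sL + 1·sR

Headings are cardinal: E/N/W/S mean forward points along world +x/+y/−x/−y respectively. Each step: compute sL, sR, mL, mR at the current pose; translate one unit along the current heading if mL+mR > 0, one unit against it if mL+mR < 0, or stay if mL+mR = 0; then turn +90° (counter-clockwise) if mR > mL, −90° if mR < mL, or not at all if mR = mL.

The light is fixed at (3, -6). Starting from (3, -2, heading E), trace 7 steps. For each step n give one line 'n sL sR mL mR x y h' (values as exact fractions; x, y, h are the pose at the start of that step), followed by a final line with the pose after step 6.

0 30/13 6 9/13 6 3 -2 E
1 12/5 60/29 -198/145 60/29 4 -2 N
2 15/4 5/3 -35/12 5/3 4 -1 W
3 12/5 60/17 -54/85 60/17 5 -1 S
4 30/17 10/3 -5/51 10/3 5 -2 E
5 60/29 60/41 -1590/1189 60/41 6 -2 N
6 3 3/2 -9/4 3/2 6 -1 W
final 7 -1 S

n=0: pose=(3,-2,E); sL=30/13, sR=6; mL=9/13, mR=6; mL+mR=87/13 → advance +1; mR−mL=69/13 → turn +1·90°
n=1: pose=(4,-2,N); sL=12/5, sR=60/29; mL=-198/145, mR=60/29; mL+mR=102/145 → advance +1; mR−mL=498/145 → turn +1·90°
n=2: pose=(4,-1,W); sL=15/4, sR=5/3; mL=-35/12, mR=5/3; mL+mR=-5/4 → advance -1; mR−mL=55/12 → turn +1·90°
n=3: pose=(5,-1,S); sL=12/5, sR=60/17; mL=-54/85, mR=60/17; mL+mR=246/85 → advance +1; mR−mL=354/85 → turn +1·90°
n=4: pose=(5,-2,E); sL=30/17, sR=10/3; mL=-5/51, mR=10/3; mL+mR=55/17 → advance +1; mR−mL=175/51 → turn +1·90°
n=5: pose=(6,-2,N); sL=60/29, sR=60/41; mL=-1590/1189, mR=60/41; mL+mR=150/1189 → advance +1; mR−mL=3330/1189 → turn +1·90°
n=6: pose=(6,-1,W); sL=3, sR=3/2; mL=-9/4, mR=3/2; mL+mR=-3/4 → advance -1; mR−mL=15/4 → turn +1·90°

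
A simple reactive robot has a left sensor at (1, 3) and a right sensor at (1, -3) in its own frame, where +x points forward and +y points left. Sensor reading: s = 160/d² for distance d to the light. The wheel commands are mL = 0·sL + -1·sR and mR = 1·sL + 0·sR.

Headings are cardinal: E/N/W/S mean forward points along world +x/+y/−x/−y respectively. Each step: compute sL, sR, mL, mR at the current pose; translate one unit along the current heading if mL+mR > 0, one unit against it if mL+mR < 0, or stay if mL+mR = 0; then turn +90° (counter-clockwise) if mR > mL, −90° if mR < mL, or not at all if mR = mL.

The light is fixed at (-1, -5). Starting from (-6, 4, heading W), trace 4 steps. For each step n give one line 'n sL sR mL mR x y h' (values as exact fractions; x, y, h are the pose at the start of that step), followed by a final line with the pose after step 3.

n=0: pose=(-6,4,W); sL=20/9, sR=8/9; mL=-8/9, mR=20/9; mL+mR=4/3 → advance +1; mR−mL=28/9 → turn +1·90°
n=1: pose=(-7,4,S); sL=160/73, sR=32/29; mL=-32/29, mR=160/73; mL+mR=2304/2117 → advance +1; mR−mL=6976/2117 → turn +1·90°
n=2: pose=(-7,3,E); sL=80/73, sR=16/5; mL=-16/5, mR=80/73; mL+mR=-768/365 → advance -1; mR−mL=1568/365 → turn +1·90°
n=3: pose=(-8,3,N); sL=160/181, sR=160/97; mL=-160/97, mR=160/181; mL+mR=-13440/17557 → advance -1; mR−mL=44480/17557 → turn +1·90°

0 20/9 8/9 -8/9 20/9 -6 4 W
1 160/73 32/29 -32/29 160/73 -7 4 S
2 80/73 16/5 -16/5 80/73 -7 3 E
3 160/181 160/97 -160/97 160/181 -8 3 N
final -8 2 W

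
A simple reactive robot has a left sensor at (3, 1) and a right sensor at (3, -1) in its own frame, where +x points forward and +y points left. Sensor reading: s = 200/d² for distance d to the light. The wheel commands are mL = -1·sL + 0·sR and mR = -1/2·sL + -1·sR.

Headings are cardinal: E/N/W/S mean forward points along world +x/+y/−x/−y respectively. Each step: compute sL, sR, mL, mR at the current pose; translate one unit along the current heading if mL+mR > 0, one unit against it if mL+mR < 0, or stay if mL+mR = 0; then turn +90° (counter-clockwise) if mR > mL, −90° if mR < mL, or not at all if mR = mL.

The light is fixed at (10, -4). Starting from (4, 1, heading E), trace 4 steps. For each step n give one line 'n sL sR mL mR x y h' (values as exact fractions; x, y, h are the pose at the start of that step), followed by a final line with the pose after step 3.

0 40/9 8 -40/9 -92/9 4 1 E
1 5 50/17 -5 -185/34 3 1 S
2 8/5 200/149 -8/5 -1596/745 3 2 W
3 20/13 100/53 -20/13 -1830/689 4 2 N
final 4 1 E

n=0: pose=(4,1,E); sL=40/9, sR=8; mL=-40/9, mR=-92/9; mL+mR=-44/3 → advance -1; mR−mL=-52/9 → turn -1·90°
n=1: pose=(3,1,S); sL=5, sR=50/17; mL=-5, mR=-185/34; mL+mR=-355/34 → advance -1; mR−mL=-15/34 → turn -1·90°
n=2: pose=(3,2,W); sL=8/5, sR=200/149; mL=-8/5, mR=-1596/745; mL+mR=-2788/745 → advance -1; mR−mL=-404/745 → turn -1·90°
n=3: pose=(4,2,N); sL=20/13, sR=100/53; mL=-20/13, mR=-1830/689; mL+mR=-2890/689 → advance -1; mR−mL=-770/689 → turn -1·90°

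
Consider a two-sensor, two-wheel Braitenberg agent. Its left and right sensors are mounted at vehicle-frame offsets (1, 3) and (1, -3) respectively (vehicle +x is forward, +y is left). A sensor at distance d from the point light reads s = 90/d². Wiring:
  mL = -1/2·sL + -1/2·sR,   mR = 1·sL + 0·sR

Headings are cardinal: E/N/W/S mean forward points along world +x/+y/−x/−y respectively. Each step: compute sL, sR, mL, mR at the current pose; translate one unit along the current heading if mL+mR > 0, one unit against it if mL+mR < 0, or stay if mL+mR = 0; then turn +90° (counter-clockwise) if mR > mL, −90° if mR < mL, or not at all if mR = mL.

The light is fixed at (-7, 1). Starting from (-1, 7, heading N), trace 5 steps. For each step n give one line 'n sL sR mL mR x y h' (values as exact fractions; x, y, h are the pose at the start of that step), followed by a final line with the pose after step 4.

0 45/29 9/13 -423/377 45/29 -1 7 N
1 90/41 18/25 -1494/1025 90/41 -1 8 W
2 9/10 9/4 -63/40 9/10 -2 8 S
3 90/157 90/61 -9810/9577 90/157 -2 9 E
4 45/41 9/13 -477/533 45/41 -3 9 N
final -3 10 W

n=0: pose=(-1,7,N); sL=45/29, sR=9/13; mL=-423/377, mR=45/29; mL+mR=162/377 → advance +1; mR−mL=1008/377 → turn +1·90°
n=1: pose=(-1,8,W); sL=90/41, sR=18/25; mL=-1494/1025, mR=90/41; mL+mR=756/1025 → advance +1; mR−mL=3744/1025 → turn +1·90°
n=2: pose=(-2,8,S); sL=9/10, sR=9/4; mL=-63/40, mR=9/10; mL+mR=-27/40 → advance -1; mR−mL=99/40 → turn +1·90°
n=3: pose=(-2,9,E); sL=90/157, sR=90/61; mL=-9810/9577, mR=90/157; mL+mR=-4320/9577 → advance -1; mR−mL=15300/9577 → turn +1·90°
n=4: pose=(-3,9,N); sL=45/41, sR=9/13; mL=-477/533, mR=45/41; mL+mR=108/533 → advance +1; mR−mL=1062/533 → turn +1·90°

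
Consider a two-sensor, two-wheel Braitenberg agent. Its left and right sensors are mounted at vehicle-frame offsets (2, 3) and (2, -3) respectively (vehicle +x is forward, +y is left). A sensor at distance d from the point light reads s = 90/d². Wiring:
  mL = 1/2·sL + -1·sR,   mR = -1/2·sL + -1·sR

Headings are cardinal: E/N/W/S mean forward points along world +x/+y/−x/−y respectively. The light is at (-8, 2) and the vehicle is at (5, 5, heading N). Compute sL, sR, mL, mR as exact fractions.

18/25 90/281 279/7025 -4779/7025

left sensor world pos  = (2, 7); dL² = 125
right sensor world pos = (8, 7); dR² = 281
sL = 90/125 = 18/25
sR = 90/281 = 90/281
mL = 1/2·sL + -1·sR = 279/7025
mR = -1/2·sL + -1·sR = -4779/7025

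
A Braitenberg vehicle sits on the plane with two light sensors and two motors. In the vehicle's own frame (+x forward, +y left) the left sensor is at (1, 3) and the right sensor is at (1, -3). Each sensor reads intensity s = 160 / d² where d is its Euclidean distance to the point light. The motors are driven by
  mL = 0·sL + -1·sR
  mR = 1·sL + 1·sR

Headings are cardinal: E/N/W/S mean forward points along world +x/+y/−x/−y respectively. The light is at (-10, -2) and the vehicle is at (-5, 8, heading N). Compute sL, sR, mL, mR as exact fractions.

left sensor world pos  = (-8, 9); dL² = 125
right sensor world pos = (-2, 9); dR² = 185
sL = 160/125 = 32/25
sR = 160/185 = 32/37
mL = 0·sL + -1·sR = -32/37
mR = 1·sL + 1·sR = 1984/925

32/25 32/37 -32/37 1984/925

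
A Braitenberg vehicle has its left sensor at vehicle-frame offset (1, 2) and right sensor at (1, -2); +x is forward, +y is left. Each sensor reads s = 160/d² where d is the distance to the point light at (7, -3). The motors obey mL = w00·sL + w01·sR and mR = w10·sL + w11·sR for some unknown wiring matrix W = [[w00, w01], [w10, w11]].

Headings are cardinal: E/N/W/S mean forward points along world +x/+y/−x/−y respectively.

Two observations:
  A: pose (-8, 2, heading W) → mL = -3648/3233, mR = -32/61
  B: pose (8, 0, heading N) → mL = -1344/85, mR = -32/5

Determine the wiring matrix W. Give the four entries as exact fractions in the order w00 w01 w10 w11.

-1 -1 0 -1

obs A: pose=(-8,2,W) → sL=32/53, sR=32/61, mL=-3648/3233, mR=-32/61
obs B: pose=(8,0,N) → sL=160/17, sR=32/5, mL=-1344/85, mR=-32/5
sensor matrix S = [[32/53, 32/61], [160/17, 32/5]]; det S = -294912/274805
solve [mL_A; mL_B] = S·[w00; w01] and [mR_A; mR_B] = S·[w10; w11]:
  w00 = -1, w01 = -1, w10 = 0, w11 = -1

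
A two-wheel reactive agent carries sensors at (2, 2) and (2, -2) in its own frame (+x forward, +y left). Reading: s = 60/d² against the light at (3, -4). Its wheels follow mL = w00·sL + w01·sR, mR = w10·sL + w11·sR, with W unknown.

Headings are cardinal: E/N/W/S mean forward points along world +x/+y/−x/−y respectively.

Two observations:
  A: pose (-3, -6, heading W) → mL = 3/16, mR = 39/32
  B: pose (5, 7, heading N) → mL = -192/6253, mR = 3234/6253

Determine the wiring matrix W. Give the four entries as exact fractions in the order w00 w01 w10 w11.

-1 1 1 1/2

obs A: pose=(-3,-6,W) → sL=3/4, sR=15/16, mL=3/16, mR=39/32
obs B: pose=(5,7,N) → sL=60/169, sR=12/37, mL=-192/6253, mR=3234/6253
sensor matrix S = [[3/4, 15/16], [60/169, 12/37]]; det S = -2241/25012
solve [mL_A; mL_B] = S·[w00; w01] and [mR_A; mR_B] = S·[w10; w11]:
  w00 = -1, w01 = 1, w10 = 1, w11 = 1/2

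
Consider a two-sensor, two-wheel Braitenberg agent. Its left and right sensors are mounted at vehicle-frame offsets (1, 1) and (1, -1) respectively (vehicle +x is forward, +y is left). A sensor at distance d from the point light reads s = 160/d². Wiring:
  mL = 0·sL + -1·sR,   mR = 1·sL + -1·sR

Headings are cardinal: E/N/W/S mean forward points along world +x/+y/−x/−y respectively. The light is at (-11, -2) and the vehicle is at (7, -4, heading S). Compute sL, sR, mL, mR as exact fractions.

16/37 80/149 -80/149 -576/5513

left sensor world pos  = (8, -5); dL² = 370
right sensor world pos = (6, -5); dR² = 298
sL = 160/370 = 16/37
sR = 160/298 = 80/149
mL = 0·sL + -1·sR = -80/149
mR = 1·sL + -1·sR = -576/5513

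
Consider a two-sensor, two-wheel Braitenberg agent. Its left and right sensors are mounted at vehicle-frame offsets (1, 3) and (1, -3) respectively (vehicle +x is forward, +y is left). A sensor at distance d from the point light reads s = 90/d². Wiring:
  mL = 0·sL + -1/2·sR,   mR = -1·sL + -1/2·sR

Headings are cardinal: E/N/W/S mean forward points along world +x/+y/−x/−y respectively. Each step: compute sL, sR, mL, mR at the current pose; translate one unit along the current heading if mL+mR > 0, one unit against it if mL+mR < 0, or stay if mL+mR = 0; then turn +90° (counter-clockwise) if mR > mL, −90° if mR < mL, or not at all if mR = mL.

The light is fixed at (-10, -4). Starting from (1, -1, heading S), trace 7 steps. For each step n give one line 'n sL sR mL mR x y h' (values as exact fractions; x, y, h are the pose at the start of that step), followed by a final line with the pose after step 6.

n=0: pose=(1,-1,S); sL=9/20, sR=45/34; mL=-45/68, mR=-189/170; mL+mR=-603/340 → advance -1; mR−mL=-9/20 → turn -1·90°
n=1: pose=(1,0,W); sL=90/101, sR=90/149; mL=-45/149, mR=-17955/15049; mL+mR=-22500/15049 → advance -1; mR−mL=-90/101 → turn -1·90°
n=2: pose=(2,0,N); sL=45/53, sR=9/25; mL=-9/50, mR=-2727/2650; mL+mR=-1602/1325 → advance -1; mR−mL=-45/53 → turn -1·90°
n=3: pose=(2,-1,E); sL=18/41, sR=90/169; mL=-45/169, mR=-4887/6929; mL+mR=-6732/6929 → advance -1; mR−mL=-18/41 → turn -1·90°
n=4: pose=(1,-1,S); sL=9/20, sR=45/34; mL=-45/68, mR=-189/170; mL+mR=-603/340 → advance -1; mR−mL=-9/20 → turn -1·90°
n=5: pose=(1,0,W); sL=90/101, sR=90/149; mL=-45/149, mR=-17955/15049; mL+mR=-22500/15049 → advance -1; mR−mL=-90/101 → turn -1·90°
n=6: pose=(2,0,N); sL=45/53, sR=9/25; mL=-9/50, mR=-2727/2650; mL+mR=-1602/1325 → advance -1; mR−mL=-45/53 → turn -1·90°

0 9/20 45/34 -45/68 -189/170 1 -1 S
1 90/101 90/149 -45/149 -17955/15049 1 0 W
2 45/53 9/25 -9/50 -2727/2650 2 0 N
3 18/41 90/169 -45/169 -4887/6929 2 -1 E
4 9/20 45/34 -45/68 -189/170 1 -1 S
5 90/101 90/149 -45/149 -17955/15049 1 0 W
6 45/53 9/25 -9/50 -2727/2650 2 0 N
final 2 -1 E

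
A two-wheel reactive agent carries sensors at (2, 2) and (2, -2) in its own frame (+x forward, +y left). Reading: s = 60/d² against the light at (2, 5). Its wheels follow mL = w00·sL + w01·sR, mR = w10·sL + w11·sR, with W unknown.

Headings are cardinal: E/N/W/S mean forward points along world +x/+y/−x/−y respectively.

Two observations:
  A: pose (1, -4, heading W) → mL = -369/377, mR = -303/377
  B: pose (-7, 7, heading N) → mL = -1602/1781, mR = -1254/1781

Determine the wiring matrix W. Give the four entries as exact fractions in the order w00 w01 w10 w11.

obs A: pose=(1,-4,W) → sL=6/13, sR=30/29, mL=-369/377, mR=-303/377
obs B: pose=(-7,7,N) → sL=60/137, sR=12/13, mL=-1602/1781, mR=-1254/1781
sensor matrix S = [[6/13, 30/29], [60/137, 12/13]]; det S = -18144/671437
solve [mL_A; mL_B] = S·[w00; w01] and [mR_A; mR_B] = S·[w10; w11]:
  w00 = -1, w01 = -1/2, w10 = 1/2, w11 = -1

-1 -1/2 1/2 -1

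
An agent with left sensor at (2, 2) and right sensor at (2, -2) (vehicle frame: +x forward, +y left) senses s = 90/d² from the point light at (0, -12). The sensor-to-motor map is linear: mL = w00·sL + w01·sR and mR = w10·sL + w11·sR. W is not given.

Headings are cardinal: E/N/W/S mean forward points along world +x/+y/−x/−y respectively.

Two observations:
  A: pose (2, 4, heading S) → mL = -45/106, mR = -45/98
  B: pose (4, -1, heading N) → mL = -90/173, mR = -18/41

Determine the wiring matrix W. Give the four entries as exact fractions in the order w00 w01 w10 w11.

-1 0 0 -1

obs A: pose=(2,4,S) → sL=45/106, sR=45/98, mL=-45/106, mR=-45/98
obs B: pose=(4,-1,N) → sL=90/173, sR=18/41, mL=-90/173, mR=-18/41
sensor matrix S = [[45/106, 45/98], [90/173, 18/41]]; det S = -967140/18420521
solve [mL_A; mL_B] = S·[w00; w01] and [mR_A; mR_B] = S·[w10; w11]:
  w00 = -1, w01 = 0, w10 = 0, w11 = -1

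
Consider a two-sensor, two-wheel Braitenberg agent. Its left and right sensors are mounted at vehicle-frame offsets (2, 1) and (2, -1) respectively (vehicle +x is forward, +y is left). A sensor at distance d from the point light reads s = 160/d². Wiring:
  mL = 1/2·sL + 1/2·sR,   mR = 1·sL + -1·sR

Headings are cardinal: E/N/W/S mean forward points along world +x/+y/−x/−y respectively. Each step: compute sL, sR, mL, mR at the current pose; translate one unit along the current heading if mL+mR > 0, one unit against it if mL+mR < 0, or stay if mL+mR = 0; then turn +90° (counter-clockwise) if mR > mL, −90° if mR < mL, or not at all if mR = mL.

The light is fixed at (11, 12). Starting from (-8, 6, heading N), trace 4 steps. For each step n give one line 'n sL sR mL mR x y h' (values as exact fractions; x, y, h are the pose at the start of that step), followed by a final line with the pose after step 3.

0 5/13 8/17 189/442 -19/221 -8 6 N
1 32/61 32/65 2016/3965 128/3965 -8 7 E
2 80/169 16/41 2992/6929 576/6929 -7 7 S
3 160/449 32/85 13984/38165 -768/38165 -7 6 W
final -8 6 N

n=0: pose=(-8,6,N); sL=5/13, sR=8/17; mL=189/442, mR=-19/221; mL+mR=151/442 → advance +1; mR−mL=-227/442 → turn -1·90°
n=1: pose=(-8,7,E); sL=32/61, sR=32/65; mL=2016/3965, mR=128/3965; mL+mR=2144/3965 → advance +1; mR−mL=-1888/3965 → turn -1·90°
n=2: pose=(-7,7,S); sL=80/169, sR=16/41; mL=2992/6929, mR=576/6929; mL+mR=3568/6929 → advance +1; mR−mL=-2416/6929 → turn -1·90°
n=3: pose=(-7,6,W); sL=160/449, sR=32/85; mL=13984/38165, mR=-768/38165; mL+mR=13216/38165 → advance +1; mR−mL=-14752/38165 → turn -1·90°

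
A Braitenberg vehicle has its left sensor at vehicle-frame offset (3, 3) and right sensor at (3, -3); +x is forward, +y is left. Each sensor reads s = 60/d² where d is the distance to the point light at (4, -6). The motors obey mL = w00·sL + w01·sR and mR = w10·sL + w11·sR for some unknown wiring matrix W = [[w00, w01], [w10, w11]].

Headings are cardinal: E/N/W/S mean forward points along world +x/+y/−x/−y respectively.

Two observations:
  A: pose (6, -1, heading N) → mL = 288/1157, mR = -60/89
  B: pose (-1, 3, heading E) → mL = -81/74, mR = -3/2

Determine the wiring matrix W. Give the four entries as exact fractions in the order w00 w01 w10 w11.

1 -1 0 -1

obs A: pose=(6,-1,N) → sL=12/13, sR=60/89, mL=288/1157, mR=-60/89
obs B: pose=(-1,3,E) → sL=15/37, sR=3/2, mL=-81/74, mR=-3/2
sensor matrix S = [[12/13, 60/89], [15/37, 3/2]]; det S = 47574/42809
solve [mL_A; mL_B] = S·[w00; w01] and [mR_A; mR_B] = S·[w10; w11]:
  w00 = 1, w01 = -1, w10 = 0, w11 = -1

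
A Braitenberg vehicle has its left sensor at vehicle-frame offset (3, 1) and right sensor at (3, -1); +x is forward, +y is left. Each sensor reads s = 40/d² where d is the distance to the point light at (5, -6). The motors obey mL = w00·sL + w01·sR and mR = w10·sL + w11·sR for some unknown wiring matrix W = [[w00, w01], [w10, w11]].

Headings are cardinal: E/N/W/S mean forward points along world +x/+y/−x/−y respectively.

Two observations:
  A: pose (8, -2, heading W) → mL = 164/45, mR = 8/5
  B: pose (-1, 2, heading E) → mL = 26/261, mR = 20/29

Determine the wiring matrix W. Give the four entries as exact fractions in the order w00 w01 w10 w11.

1 -1/2 0 1

obs A: pose=(8,-2,W) → sL=40/9, sR=8/5, mL=164/45, mR=8/5
obs B: pose=(-1,2,E) → sL=4/9, sR=20/29, mL=26/261, mR=20/29
sensor matrix S = [[40/9, 8/5], [4/9, 20/29]]; det S = 1024/435
solve [mL_A; mL_B] = S·[w00; w01] and [mR_A; mR_B] = S·[w10; w11]:
  w00 = 1, w01 = -1/2, w10 = 0, w11 = 1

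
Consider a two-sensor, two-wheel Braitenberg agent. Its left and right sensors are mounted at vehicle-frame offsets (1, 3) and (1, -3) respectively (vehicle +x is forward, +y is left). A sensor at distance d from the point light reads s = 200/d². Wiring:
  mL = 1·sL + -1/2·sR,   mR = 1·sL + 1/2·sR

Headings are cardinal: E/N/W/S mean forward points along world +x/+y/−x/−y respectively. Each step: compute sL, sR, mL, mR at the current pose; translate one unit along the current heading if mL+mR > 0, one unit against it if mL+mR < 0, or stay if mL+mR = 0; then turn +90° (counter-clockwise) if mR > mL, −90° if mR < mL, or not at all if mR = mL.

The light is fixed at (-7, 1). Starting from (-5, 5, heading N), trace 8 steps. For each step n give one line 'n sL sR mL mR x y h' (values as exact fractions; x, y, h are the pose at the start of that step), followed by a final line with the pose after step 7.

0 100/13 4 74/13 126/13 -5 5 N
1 40 40/13 500/13 540/13 -5 6 W
2 25/4 10 5/4 45/4 -6 6 S
3 200/53 40 -860/53 1260/53 -6 5 E
4 100/13 4 74/13 126/13 -5 5 N
5 40 40/13 500/13 540/13 -5 6 W
6 25/4 10 5/4 45/4 -6 6 S
7 200/53 40 -860/53 1260/53 -6 5 E
final -5 5 N

n=0: pose=(-5,5,N); sL=100/13, sR=4; mL=74/13, mR=126/13; mL+mR=200/13 → advance +1; mR−mL=4 → turn +1·90°
n=1: pose=(-5,6,W); sL=40, sR=40/13; mL=500/13, mR=540/13; mL+mR=80 → advance +1; mR−mL=40/13 → turn +1·90°
n=2: pose=(-6,6,S); sL=25/4, sR=10; mL=5/4, mR=45/4; mL+mR=25/2 → advance +1; mR−mL=10 → turn +1·90°
n=3: pose=(-6,5,E); sL=200/53, sR=40; mL=-860/53, mR=1260/53; mL+mR=400/53 → advance +1; mR−mL=40 → turn +1·90°
n=4: pose=(-5,5,N); sL=100/13, sR=4; mL=74/13, mR=126/13; mL+mR=200/13 → advance +1; mR−mL=4 → turn +1·90°
n=5: pose=(-5,6,W); sL=40, sR=40/13; mL=500/13, mR=540/13; mL+mR=80 → advance +1; mR−mL=40/13 → turn +1·90°
n=6: pose=(-6,6,S); sL=25/4, sR=10; mL=5/4, mR=45/4; mL+mR=25/2 → advance +1; mR−mL=10 → turn +1·90°
n=7: pose=(-6,5,E); sL=200/53, sR=40; mL=-860/53, mR=1260/53; mL+mR=400/53 → advance +1; mR−mL=40 → turn +1·90°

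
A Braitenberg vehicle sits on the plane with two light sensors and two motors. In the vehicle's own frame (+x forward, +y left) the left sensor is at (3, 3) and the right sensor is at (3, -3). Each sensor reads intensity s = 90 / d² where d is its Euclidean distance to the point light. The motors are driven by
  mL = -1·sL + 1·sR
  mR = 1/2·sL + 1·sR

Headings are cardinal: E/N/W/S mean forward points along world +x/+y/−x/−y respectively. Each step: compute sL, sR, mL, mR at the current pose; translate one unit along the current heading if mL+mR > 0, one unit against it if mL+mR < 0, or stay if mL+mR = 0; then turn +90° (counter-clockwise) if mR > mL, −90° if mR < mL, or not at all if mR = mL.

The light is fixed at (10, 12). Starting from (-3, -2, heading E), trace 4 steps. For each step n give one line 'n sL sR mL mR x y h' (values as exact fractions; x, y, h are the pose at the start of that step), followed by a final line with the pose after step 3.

0 90/221 90/389 -15120/85969 37395/85969 -3 -2 E
1 45/173 45/101 3240/17473 20115/34946 -2 -2 N
2 90/481 18/65 216/2405 891/2405 -2 -1 W
3 45/178 45/256 -1755/22784 6885/22784 -3 -1 S
final -3 -2 E

n=0: pose=(-3,-2,E); sL=90/221, sR=90/389; mL=-15120/85969, mR=37395/85969; mL+mR=22275/85969 → advance +1; mR−mL=135/221 → turn +1·90°
n=1: pose=(-2,-2,N); sL=45/173, sR=45/101; mL=3240/17473, mR=20115/34946; mL+mR=26595/34946 → advance +1; mR−mL=135/346 → turn +1·90°
n=2: pose=(-2,-1,W); sL=90/481, sR=18/65; mL=216/2405, mR=891/2405; mL+mR=1107/2405 → advance +1; mR−mL=135/481 → turn +1·90°
n=3: pose=(-3,-1,S); sL=45/178, sR=45/256; mL=-1755/22784, mR=6885/22784; mL+mR=2565/11392 → advance +1; mR−mL=135/356 → turn +1·90°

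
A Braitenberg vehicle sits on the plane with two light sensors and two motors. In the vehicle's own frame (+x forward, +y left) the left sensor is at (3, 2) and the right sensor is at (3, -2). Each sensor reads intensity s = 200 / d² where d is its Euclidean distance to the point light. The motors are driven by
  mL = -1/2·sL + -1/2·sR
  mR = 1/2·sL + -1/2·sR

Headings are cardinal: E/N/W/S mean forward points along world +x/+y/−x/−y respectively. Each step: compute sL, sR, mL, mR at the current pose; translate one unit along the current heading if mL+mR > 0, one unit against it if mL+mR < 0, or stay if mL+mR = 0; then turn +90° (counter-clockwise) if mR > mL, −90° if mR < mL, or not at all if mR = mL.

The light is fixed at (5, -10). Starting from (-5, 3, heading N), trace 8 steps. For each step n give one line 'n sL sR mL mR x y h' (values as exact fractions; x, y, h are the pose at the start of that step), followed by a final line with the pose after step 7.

n=0: pose=(-5,3,N); sL=1/2, sR=5/8; mL=-9/16, mR=-1/16; mL+mR=-5/8 → advance -1; mR−mL=1/2 → turn +1·90°
n=1: pose=(-5,2,W); sL=200/269, sR=40/73; mL=-12680/19637, mR=1920/19637; mL+mR=-40/73 → advance -1; mR−mL=200/269 → turn +1·90°
n=2: pose=(-4,2,S); sL=20/13, sR=100/101; mL=-1660/1313, mR=360/1313; mL+mR=-100/101 → advance -1; mR−mL=20/13 → turn +1·90°
n=3: pose=(-4,3,E); sL=200/261, sR=200/157; mL=-41800/40977, mR=-10400/40977; mL+mR=-200/157 → advance -1; mR−mL=200/261 → turn +1·90°
n=4: pose=(-5,3,N); sL=1/2, sR=5/8; mL=-9/16, mR=-1/16; mL+mR=-5/8 → advance -1; mR−mL=1/2 → turn +1·90°
n=5: pose=(-5,2,W); sL=200/269, sR=40/73; mL=-12680/19637, mR=1920/19637; mL+mR=-40/73 → advance -1; mR−mL=200/269 → turn +1·90°
n=6: pose=(-4,2,S); sL=20/13, sR=100/101; mL=-1660/1313, mR=360/1313; mL+mR=-100/101 → advance -1; mR−mL=20/13 → turn +1·90°
n=7: pose=(-4,3,E); sL=200/261, sR=200/157; mL=-41800/40977, mR=-10400/40977; mL+mR=-200/157 → advance -1; mR−mL=200/261 → turn +1·90°

0 1/2 5/8 -9/16 -1/16 -5 3 N
1 200/269 40/73 -12680/19637 1920/19637 -5 2 W
2 20/13 100/101 -1660/1313 360/1313 -4 2 S
3 200/261 200/157 -41800/40977 -10400/40977 -4 3 E
4 1/2 5/8 -9/16 -1/16 -5 3 N
5 200/269 40/73 -12680/19637 1920/19637 -5 2 W
6 20/13 100/101 -1660/1313 360/1313 -4 2 S
7 200/261 200/157 -41800/40977 -10400/40977 -4 3 E
final -5 3 N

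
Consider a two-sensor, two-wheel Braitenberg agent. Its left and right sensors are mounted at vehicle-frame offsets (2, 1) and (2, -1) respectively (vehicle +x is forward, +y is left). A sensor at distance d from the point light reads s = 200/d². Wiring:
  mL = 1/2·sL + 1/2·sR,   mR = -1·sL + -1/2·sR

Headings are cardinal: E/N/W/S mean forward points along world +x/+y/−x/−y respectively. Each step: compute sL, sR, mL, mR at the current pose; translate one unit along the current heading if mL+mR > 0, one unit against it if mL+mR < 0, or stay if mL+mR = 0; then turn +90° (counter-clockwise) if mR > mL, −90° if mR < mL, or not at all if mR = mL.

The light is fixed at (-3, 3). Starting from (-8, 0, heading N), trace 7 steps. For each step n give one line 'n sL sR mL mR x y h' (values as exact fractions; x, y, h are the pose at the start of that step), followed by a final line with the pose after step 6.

n=0: pose=(-8,0,N); sL=200/37, sR=200/17; mL=5400/629, mR=-7100/629; mL+mR=-100/37 → advance -1; mR−mL=-12500/629 → turn -1·90°
n=1: pose=(-8,-1,E); sL=100/9, sR=100/17; mL=1300/153, mR=-2150/153; mL+mR=-50/9 → advance -1; mR−mL=-1150/51 → turn -1·90°
n=2: pose=(-9,-1,S); sL=200/61, sR=40/17; mL=2920/1037, mR=-4620/1037; mL+mR=-100/61 → advance -1; mR−mL=-7540/1037 → turn -1·90°
n=3: pose=(-9,0,W); sL=5/2, sR=50/17; mL=185/68, mR=-135/34; mL+mR=-5/4 → advance -1; mR−mL=-455/68 → turn -1·90°
n=4: pose=(-8,0,N); sL=200/37, sR=200/17; mL=5400/629, mR=-7100/629; mL+mR=-100/37 → advance -1; mR−mL=-12500/629 → turn -1·90°
n=5: pose=(-8,-1,E); sL=100/9, sR=100/17; mL=1300/153, mR=-2150/153; mL+mR=-50/9 → advance -1; mR−mL=-1150/51 → turn -1·90°
n=6: pose=(-9,-1,S); sL=200/61, sR=40/17; mL=2920/1037, mR=-4620/1037; mL+mR=-100/61 → advance -1; mR−mL=-7540/1037 → turn -1·90°

0 200/37 200/17 5400/629 -7100/629 -8 0 N
1 100/9 100/17 1300/153 -2150/153 -8 -1 E
2 200/61 40/17 2920/1037 -4620/1037 -9 -1 S
3 5/2 50/17 185/68 -135/34 -9 0 W
4 200/37 200/17 5400/629 -7100/629 -8 0 N
5 100/9 100/17 1300/153 -2150/153 -8 -1 E
6 200/61 40/17 2920/1037 -4620/1037 -9 -1 S
final -9 0 W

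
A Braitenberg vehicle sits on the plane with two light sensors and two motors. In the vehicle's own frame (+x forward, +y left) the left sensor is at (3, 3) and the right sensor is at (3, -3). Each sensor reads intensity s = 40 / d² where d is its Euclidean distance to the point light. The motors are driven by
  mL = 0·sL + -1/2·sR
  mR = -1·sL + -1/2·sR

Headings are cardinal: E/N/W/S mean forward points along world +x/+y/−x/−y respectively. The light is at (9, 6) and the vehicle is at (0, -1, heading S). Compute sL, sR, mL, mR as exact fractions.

5/17 10/61 -5/61 -390/1037

left sensor world pos  = (3, -4); dL² = 136
right sensor world pos = (-3, -4); dR² = 244
sL = 40/136 = 5/17
sR = 40/244 = 10/61
mL = 0·sL + -1/2·sR = -5/61
mR = -1·sL + -1/2·sR = -390/1037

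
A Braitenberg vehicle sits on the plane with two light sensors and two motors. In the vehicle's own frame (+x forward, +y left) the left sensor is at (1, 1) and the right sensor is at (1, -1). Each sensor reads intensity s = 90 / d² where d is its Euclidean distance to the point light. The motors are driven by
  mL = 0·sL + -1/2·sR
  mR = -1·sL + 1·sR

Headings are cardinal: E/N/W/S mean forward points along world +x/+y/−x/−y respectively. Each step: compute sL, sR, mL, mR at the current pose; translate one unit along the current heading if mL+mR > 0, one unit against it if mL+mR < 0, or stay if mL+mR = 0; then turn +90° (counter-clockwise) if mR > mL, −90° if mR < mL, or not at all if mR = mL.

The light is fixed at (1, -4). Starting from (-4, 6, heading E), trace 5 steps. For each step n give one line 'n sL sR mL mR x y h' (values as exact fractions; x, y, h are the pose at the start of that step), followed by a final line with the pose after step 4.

n=0: pose=(-4,6,E); sL=90/137, sR=90/97; mL=-45/97, mR=3600/13289; mL+mR=-2565/13289 → advance -1; mR−mL=9765/13289 → turn +1·90°
n=1: pose=(-5,6,N); sL=9/17, sR=45/73; mL=-45/146, mR=108/1241; mL+mR=-549/2482 → advance -1; mR−mL=981/2482 → turn +1·90°
n=2: pose=(-5,5,W); sL=90/113, sR=90/149; mL=-45/149, mR=-3240/16837; mL+mR=-8325/16837 → advance -1; mR−mL=1845/16837 → turn +1·90°
n=3: pose=(-4,5,S); sL=9/8, sR=9/10; mL=-9/20, mR=-9/40; mL+mR=-27/40 → advance -1; mR−mL=9/40 → turn +1·90°
n=4: pose=(-4,6,E); sL=90/137, sR=90/97; mL=-45/97, mR=3600/13289; mL+mR=-2565/13289 → advance -1; mR−mL=9765/13289 → turn +1·90°

0 90/137 90/97 -45/97 3600/13289 -4 6 E
1 9/17 45/73 -45/146 108/1241 -5 6 N
2 90/113 90/149 -45/149 -3240/16837 -5 5 W
3 9/8 9/10 -9/20 -9/40 -4 5 S
4 90/137 90/97 -45/97 3600/13289 -4 6 E
final -5 6 N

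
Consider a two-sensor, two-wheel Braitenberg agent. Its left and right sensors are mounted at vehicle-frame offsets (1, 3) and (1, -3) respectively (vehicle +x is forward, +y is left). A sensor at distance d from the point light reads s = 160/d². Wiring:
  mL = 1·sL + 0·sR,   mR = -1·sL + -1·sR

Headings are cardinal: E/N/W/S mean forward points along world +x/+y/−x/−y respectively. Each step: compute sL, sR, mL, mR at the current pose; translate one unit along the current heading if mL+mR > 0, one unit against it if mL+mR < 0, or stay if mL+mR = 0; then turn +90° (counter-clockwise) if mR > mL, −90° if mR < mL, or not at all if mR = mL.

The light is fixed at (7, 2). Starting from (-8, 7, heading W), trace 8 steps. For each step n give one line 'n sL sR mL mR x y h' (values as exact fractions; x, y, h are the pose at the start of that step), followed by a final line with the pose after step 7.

n=0: pose=(-8,7,W); sL=8/13, sR=1/2; mL=8/13, mR=-29/26; mL+mR=-1/2 → advance -1; mR−mL=-45/26 → turn -1·90°
n=1: pose=(-7,7,N); sL=32/65, sR=160/157; mL=32/65, mR=-15424/10205; mL+mR=-160/157 → advance -1; mR−mL=-20448/10205 → turn -1·90°
n=2: pose=(-7,6,E); sL=80/109, sR=16/17; mL=80/109, mR=-3104/1853; mL+mR=-16/17 → advance -1; mR−mL=-4464/1853 → turn -1·90°
n=3: pose=(-8,6,S); sL=160/153, sR=160/333; mL=160/153, mR=-960/629; mL+mR=-160/333 → advance -1; mR−mL=-14560/5661 → turn -1·90°
n=4: pose=(-8,7,W); sL=8/13, sR=1/2; mL=8/13, mR=-29/26; mL+mR=-1/2 → advance -1; mR−mL=-45/26 → turn -1·90°
n=5: pose=(-7,7,N); sL=32/65, sR=160/157; mL=32/65, mR=-15424/10205; mL+mR=-160/157 → advance -1; mR−mL=-20448/10205 → turn -1·90°
n=6: pose=(-7,6,E); sL=80/109, sR=16/17; mL=80/109, mR=-3104/1853; mL+mR=-16/17 → advance -1; mR−mL=-4464/1853 → turn -1·90°
n=7: pose=(-8,6,S); sL=160/153, sR=160/333; mL=160/153, mR=-960/629; mL+mR=-160/333 → advance -1; mR−mL=-14560/5661 → turn -1·90°

0 8/13 1/2 8/13 -29/26 -8 7 W
1 32/65 160/157 32/65 -15424/10205 -7 7 N
2 80/109 16/17 80/109 -3104/1853 -7 6 E
3 160/153 160/333 160/153 -960/629 -8 6 S
4 8/13 1/2 8/13 -29/26 -8 7 W
5 32/65 160/157 32/65 -15424/10205 -7 7 N
6 80/109 16/17 80/109 -3104/1853 -7 6 E
7 160/153 160/333 160/153 -960/629 -8 6 S
final -8 7 W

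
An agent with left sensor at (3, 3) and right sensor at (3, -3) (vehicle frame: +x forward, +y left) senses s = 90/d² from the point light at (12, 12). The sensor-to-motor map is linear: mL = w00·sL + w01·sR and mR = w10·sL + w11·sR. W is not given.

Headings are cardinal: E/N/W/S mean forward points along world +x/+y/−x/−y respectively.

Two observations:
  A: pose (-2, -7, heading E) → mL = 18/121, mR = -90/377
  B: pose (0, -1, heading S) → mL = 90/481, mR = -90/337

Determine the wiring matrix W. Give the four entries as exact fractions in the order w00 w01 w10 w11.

obs A: pose=(-2,-7,E) → sL=90/377, sR=18/121, mL=18/121, mR=-90/377
obs B: pose=(0,-1,S) → sL=90/337, sR=90/481, mL=90/481, mR=-90/337
sensor matrix S = [[90/377, 18/121], [90/337, 90/481]]; det S = 36527760/7394378849
solve [mL_A; mL_B] = S·[w00; w01] and [mR_A; mR_B] = S·[w10; w11]:
  w00 = 0, w01 = 1, w10 = -1, w11 = 0

0 1 -1 0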